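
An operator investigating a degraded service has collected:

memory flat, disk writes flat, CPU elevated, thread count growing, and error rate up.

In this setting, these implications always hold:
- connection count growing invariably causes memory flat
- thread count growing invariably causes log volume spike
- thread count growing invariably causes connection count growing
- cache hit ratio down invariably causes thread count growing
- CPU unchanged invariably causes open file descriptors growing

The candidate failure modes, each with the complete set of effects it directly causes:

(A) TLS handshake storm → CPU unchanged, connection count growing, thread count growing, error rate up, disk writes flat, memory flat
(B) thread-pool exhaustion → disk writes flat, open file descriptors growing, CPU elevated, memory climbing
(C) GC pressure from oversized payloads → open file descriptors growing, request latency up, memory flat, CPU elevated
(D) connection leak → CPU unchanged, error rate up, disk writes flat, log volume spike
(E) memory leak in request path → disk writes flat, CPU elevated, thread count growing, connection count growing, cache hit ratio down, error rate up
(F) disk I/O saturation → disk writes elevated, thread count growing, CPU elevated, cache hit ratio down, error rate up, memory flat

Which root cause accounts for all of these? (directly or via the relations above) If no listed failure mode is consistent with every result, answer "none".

E

For each candidate, compare predicted effects to what was observed:
(A) TLS handshake storm — fails on CPU elevated (predicts CPU unchanged, not CPU elevated)
(B) thread-pool exhaustion — memory flat -; disk writes flat +; CPU elevated +; thread count growing -; error rate up -
(C) GC pressure from oversized payloads — memory flat +; disk writes flat -; CPU elevated +; thread count growing -; error rate up -
(D) connection leak — fails on memory flat, CPU elevated, thread count growing (predicts CPU unchanged, not CPU elevated)
(E) memory leak in request path — accounts for every observation (memory flat through connection count growing → memory flat)
(F) disk I/O saturation — fails on disk writes flat (predicts disk writes elevated, not disk writes flat)
(E) alone accounts for all the evidence.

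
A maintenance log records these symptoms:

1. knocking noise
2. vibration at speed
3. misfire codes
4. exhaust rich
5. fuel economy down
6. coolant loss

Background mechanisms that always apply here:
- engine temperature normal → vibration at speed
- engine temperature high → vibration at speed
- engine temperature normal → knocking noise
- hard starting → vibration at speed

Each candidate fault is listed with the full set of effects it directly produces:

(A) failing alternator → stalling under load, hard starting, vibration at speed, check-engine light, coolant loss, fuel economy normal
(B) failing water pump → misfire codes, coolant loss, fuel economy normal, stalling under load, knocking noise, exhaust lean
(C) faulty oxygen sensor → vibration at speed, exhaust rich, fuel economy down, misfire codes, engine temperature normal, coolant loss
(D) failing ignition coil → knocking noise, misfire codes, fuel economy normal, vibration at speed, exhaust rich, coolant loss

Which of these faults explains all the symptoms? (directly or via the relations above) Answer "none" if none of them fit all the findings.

C

Testing each hypothesis:
(A) failing alternator — fails on knocking noise, misfire codes, exhaust rich, fuel economy down (predicts fuel economy normal, not fuel economy down)
(B) failing water pump — fails on vibration at speed, exhaust rich, fuel economy down (predicts exhaust lean, not exhaust rich; predicts fuel economy normal, not fuel economy down)
(C) faulty oxygen sensor — accounts for every observation (knocking noise via engine temperature normal → knocking noise)
(D) failing ignition coil — knocking noise ✓; vibration at speed ✓; misfire codes ✓; exhaust rich ✓; fuel economy down ✗; coolant loss ✓
(C) alone accounts for all the evidence.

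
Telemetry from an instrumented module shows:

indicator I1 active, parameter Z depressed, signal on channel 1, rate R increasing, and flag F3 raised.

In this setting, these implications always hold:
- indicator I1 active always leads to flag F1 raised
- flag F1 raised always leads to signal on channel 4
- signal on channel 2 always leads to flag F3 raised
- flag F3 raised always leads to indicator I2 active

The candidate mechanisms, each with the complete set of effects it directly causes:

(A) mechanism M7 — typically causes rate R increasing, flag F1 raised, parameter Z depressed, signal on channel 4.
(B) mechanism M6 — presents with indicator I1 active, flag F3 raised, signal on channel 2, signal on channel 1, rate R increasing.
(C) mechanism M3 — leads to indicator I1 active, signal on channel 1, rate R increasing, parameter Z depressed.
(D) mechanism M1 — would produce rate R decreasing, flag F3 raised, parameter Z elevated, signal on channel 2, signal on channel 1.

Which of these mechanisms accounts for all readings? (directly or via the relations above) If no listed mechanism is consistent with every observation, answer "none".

none

Testing each hypothesis:
(A) mechanism M7 — indicator I1 active -; parameter Z depressed +; signal on channel 1 -; rate R increasing +; flag F3 raised -
(B) mechanism M6 — does not account for parameter Z depressed
(C) mechanism M3 — does not account for flag F3 raised
(D) mechanism M1 — indicator I1 active -; parameter Z depressed -; signal on channel 1 +; rate R increasing -; flag F3 raised +
None of the listed candidates fits everything.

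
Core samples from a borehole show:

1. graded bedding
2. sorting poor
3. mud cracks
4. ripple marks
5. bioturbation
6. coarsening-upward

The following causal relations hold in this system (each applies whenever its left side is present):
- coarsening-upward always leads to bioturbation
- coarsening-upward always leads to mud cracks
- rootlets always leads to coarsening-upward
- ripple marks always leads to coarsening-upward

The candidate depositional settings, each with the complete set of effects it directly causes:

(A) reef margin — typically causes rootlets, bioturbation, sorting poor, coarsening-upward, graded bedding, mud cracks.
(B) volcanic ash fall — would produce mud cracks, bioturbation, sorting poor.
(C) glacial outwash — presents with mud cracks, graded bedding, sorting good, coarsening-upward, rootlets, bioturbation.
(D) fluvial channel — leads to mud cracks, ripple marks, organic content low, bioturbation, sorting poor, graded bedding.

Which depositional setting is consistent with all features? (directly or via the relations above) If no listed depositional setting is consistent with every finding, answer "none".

D

Testing each hypothesis:
(A) reef margin — graded bedding ✓; sorting poor ✓; mud cracks ✓; ripple marks ✗; bioturbation ✓; coarsening-upward ✓
(B) volcanic ash fall — graded bedding ✗; sorting poor ✓; mud cracks ✓; ripple marks ✗; bioturbation ✓; coarsening-upward ✗
(C) glacial outwash — graded bedding ✓; sorting poor ✗; mud cracks ✓; ripple marks ✗; bioturbation ✓; coarsening-upward ✓
(D) fluvial channel — accounts for every observation (coarsening-upward through ripple marks → coarsening-upward)
Only (D) is consistent with every observation.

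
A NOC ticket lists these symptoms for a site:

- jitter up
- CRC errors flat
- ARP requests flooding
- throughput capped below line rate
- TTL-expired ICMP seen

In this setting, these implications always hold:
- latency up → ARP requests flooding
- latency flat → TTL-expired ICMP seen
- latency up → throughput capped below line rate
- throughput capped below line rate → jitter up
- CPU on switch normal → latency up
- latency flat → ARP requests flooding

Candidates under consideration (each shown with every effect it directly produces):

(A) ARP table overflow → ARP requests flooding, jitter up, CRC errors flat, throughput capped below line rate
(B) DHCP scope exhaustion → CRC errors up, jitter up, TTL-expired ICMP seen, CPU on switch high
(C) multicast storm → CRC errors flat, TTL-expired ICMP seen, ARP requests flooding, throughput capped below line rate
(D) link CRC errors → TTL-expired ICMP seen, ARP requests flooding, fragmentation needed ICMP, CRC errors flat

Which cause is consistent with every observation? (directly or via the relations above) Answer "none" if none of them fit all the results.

C

For each candidate, compare predicted effects to what was observed:
(A) ARP table overflow — does not account for TTL-expired ICMP seen
(B) DHCP scope exhaustion — fails on CRC errors flat, ARP requests flooding, throughput capped below line rate (predicts CRC errors up, not CRC errors flat)
(C) multicast storm — jitter up + (through throughput capped below line rate → jitter up); CRC errors flat +; ARP requests flooding +; throughput capped below line rate +; TTL-expired ICMP seen +
(D) link CRC errors — jitter up -; CRC errors flat +; ARP requests flooding +; throughput capped below line rate -; TTL-expired ICMP seen +
Only (C) is consistent with every observation.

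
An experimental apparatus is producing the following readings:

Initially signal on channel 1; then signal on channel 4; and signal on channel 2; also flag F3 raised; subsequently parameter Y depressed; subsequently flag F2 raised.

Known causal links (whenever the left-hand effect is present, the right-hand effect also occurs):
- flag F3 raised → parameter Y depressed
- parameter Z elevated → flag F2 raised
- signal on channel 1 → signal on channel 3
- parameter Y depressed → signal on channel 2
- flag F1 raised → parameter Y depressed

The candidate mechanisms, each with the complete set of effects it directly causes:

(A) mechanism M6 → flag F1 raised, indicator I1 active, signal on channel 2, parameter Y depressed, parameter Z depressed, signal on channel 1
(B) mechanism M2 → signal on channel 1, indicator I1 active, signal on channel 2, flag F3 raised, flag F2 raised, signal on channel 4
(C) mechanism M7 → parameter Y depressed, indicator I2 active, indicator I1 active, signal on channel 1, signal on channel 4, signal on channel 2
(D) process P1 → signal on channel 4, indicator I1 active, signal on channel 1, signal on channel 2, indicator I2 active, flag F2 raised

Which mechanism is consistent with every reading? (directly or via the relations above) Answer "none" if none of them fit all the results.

B

Testing each hypothesis:
(A) mechanism M6 — does not account for signal on channel 4, flag F3 raised, flag F2 raised
(B) mechanism M2 — accounts for every observation (parameter Y depressed via flag F3 raised → parameter Y depressed)
(C) mechanism M7 — signal on channel 1 +; signal on channel 4 +; signal on channel 2 +; flag F3 raised -; parameter Y depressed +; flag F2 raised -
(D) process P1 — signal on channel 1 +; signal on channel 4 +; signal on channel 2 +; flag F3 raised -; parameter Y depressed -; flag F2 raised +
(B) alone accounts for all the evidence.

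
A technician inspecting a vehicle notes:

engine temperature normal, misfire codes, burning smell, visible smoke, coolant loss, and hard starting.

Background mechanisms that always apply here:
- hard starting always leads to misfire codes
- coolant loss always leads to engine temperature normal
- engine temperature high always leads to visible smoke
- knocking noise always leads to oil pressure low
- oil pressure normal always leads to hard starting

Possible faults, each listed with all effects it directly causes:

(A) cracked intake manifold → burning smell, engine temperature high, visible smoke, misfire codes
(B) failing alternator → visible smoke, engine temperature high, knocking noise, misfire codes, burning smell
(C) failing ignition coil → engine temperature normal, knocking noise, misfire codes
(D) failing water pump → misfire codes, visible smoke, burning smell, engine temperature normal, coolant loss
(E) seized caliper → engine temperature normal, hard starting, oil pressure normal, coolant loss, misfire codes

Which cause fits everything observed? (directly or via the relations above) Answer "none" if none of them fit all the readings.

Testing each hypothesis:
(A) cracked intake manifold — engine temperature normal NO; misfire codes yes; burning smell yes; visible smoke yes; coolant loss NO; hard starting NO
(B) failing alternator — engine temperature normal NO; misfire codes yes; burning smell yes; visible smoke yes; coolant loss NO; hard starting NO
(C) failing ignition coil — engine temperature normal yes; misfire codes yes; burning smell NO; visible smoke NO; coolant loss NO; hard starting NO
(D) failing water pump — engine temperature normal yes; misfire codes yes; burning smell yes; visible smoke yes; coolant loss yes; hard starting NO
(E) seized caliper — engine temperature normal yes; misfire codes yes; burning smell NO; visible smoke NO; coolant loss yes; hard starting yes
Every candidate fails on at least one observation.

none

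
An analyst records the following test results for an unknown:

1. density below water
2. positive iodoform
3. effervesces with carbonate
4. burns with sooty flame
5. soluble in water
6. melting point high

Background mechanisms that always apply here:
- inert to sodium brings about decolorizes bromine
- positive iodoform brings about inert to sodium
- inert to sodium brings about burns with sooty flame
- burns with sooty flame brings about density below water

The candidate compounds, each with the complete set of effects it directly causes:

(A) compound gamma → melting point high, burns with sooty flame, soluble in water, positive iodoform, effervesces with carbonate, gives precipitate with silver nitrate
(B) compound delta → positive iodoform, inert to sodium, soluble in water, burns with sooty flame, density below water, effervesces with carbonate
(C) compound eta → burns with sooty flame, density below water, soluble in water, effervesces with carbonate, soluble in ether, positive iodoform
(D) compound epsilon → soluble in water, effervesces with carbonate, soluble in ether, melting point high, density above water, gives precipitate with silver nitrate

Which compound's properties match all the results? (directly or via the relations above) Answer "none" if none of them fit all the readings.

Checking each candidate against the observations:
(A) compound gamma — accounts for every observation (density below water through burns with sooty flame → density below water)
(B) compound delta — does not account for melting point high
(C) compound eta — does not account for melting point high
(D) compound epsilon — density below water ✗; positive iodoform ✗; effervesces with carbonate ✓; burns with sooty flame ✗; soluble in water ✓; melting point high ✓
(A) alone accounts for all the evidence.

A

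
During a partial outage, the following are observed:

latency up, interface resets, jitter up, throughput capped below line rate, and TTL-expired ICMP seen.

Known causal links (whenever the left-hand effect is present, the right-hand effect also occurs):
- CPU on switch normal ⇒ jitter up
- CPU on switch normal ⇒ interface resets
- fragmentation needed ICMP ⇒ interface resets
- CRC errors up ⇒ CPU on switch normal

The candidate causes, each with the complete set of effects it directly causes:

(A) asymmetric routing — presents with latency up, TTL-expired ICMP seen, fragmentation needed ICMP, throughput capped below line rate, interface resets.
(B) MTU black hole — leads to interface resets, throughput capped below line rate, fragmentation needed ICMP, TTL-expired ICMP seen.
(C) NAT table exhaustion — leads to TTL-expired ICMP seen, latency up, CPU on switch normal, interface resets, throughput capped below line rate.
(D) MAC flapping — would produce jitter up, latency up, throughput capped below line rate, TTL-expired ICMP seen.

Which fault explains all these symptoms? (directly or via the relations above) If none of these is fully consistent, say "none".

C

Checking each candidate against the observations:
(A) asymmetric routing — does not account for jitter up
(B) MTU black hole — does not account for latency up, jitter up
(C) NAT table exhaustion — accounts for every observation (jitter up through CPU on switch normal → jitter up)
(D) MAC flapping — latency up yes; interface resets NO; jitter up yes; throughput capped below line rate yes; TTL-expired ICMP seen yes
(C) is the only candidate with no mismatches.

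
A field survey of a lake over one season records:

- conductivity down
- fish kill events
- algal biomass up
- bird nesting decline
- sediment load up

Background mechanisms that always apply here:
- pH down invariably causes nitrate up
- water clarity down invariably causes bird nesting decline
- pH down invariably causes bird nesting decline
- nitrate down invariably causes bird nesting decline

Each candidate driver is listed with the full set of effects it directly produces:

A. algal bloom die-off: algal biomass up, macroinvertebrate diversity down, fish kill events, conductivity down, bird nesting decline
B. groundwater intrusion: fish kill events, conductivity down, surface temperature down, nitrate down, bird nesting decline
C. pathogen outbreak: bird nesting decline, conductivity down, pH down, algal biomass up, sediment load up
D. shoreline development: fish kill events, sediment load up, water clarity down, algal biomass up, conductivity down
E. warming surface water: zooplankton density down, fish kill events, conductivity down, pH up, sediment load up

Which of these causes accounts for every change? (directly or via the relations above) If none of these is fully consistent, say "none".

D

For each candidate, compare predicted effects to what was observed:
(A) algal bloom die-off — does not account for sediment load up
(B) groundwater intrusion — conductivity down yes; fish kill events yes; algal biomass up NO; bird nesting decline yes; sediment load up NO
(C) pathogen outbreak — does not account for fish kill events
(D) shoreline development — conductivity down yes; fish kill events yes; algal biomass up yes; bird nesting decline yes (by water clarity down → bird nesting decline); sediment load up yes
(E) warming surface water — conductivity down yes; fish kill events yes; algal biomass up NO; bird nesting decline NO; sediment load up yes
Only (D) is consistent with every observation.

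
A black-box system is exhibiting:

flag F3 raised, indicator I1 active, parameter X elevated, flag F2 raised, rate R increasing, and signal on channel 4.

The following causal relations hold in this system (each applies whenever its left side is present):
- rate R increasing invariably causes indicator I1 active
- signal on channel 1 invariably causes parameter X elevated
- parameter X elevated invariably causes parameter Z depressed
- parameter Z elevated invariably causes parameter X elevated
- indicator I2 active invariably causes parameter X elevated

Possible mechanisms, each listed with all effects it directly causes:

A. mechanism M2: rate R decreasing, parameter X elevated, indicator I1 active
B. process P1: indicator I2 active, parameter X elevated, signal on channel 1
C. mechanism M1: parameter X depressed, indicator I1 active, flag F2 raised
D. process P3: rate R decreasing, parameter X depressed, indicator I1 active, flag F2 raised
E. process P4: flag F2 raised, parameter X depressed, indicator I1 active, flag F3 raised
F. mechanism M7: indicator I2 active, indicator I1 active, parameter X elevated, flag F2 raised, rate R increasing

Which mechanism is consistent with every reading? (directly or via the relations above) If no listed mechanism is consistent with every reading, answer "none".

none

Testing each hypothesis:
(A) mechanism M2 — fails on flag F3 raised, flag F2 raised, rate R increasing, signal on channel 4 (predicts rate R decreasing, not rate R increasing)
(B) process P1 — flag F3 raised ✗; indicator I1 active ✗; parameter X elevated ✓; flag F2 raised ✗; rate R increasing ✗; signal on channel 4 ✗
(C) mechanism M1 — fails on flag F3 raised, parameter X elevated, rate R increasing, signal on channel 4 (predicts parameter X depressed, not parameter X elevated)
(D) process P3 — flag F3 raised ✗; indicator I1 active ✓; parameter X elevated ✗; flag F2 raised ✓; rate R increasing ✗; signal on channel 4 ✗
(E) process P4 — fails on parameter X elevated, rate R increasing, signal on channel 4 (predicts parameter X depressed, not parameter X elevated)
(F) mechanism M7 — does not account for flag F3 raised, signal on channel 4
Every candidate fails on at least one observation.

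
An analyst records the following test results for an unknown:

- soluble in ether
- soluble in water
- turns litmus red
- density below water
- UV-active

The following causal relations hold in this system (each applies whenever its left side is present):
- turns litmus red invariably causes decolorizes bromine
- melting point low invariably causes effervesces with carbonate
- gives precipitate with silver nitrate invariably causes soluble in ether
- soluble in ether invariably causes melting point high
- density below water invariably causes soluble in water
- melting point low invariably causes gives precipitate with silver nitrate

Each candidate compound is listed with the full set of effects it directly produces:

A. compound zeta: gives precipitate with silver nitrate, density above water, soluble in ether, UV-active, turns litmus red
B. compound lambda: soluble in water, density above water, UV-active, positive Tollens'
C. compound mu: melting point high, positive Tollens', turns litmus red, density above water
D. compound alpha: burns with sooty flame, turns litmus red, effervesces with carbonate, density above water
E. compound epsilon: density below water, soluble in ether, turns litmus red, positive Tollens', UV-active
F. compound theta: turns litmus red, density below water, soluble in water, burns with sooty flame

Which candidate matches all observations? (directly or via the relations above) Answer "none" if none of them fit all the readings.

E

Per-candidate check:
(A) compound zeta — fails on soluble in water, density below water (predicts density above water, not density below water)
(B) compound lambda — soluble in ether NO; soluble in water yes; turns litmus red NO; density below water NO; UV-active yes
(C) compound mu — soluble in ether NO; soluble in water NO; turns litmus red yes; density below water NO; UV-active NO
(D) compound alpha — soluble in ether NO; soluble in water NO; turns litmus red yes; density below water NO; UV-active NO
(E) compound epsilon — accounts for every observation (soluble in water by density below water → soluble in water)
(F) compound theta — soluble in ether NO; soluble in water yes; turns litmus red yes; density below water yes; UV-active NO
(E) alone accounts for all the evidence.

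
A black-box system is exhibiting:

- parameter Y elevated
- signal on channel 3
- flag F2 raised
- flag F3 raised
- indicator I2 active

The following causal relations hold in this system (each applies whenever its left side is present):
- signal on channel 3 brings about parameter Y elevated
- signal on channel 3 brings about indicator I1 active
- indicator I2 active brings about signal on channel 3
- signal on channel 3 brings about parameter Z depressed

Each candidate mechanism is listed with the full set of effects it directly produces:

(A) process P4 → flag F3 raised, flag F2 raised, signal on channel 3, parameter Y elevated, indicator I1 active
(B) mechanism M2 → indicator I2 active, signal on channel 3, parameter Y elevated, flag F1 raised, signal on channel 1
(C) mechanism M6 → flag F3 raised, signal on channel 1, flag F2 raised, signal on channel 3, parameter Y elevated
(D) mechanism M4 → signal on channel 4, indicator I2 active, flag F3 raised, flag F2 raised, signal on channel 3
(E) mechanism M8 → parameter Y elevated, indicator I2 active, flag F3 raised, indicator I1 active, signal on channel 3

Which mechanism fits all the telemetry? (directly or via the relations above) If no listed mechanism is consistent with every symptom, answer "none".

Per-candidate check:
(A) process P4 — does not account for indicator I2 active
(B) mechanism M2 — does not account for flag F2 raised, flag F3 raised
(C) mechanism M6 — parameter Y elevated ✓; signal on channel 3 ✓; flag F2 raised ✓; flag F3 raised ✓; indicator I2 active ✗
(D) mechanism M4 — parameter Y elevated ✓ (through signal on channel 3 → parameter Y elevated); signal on channel 3 ✓; flag F2 raised ✓; flag F3 raised ✓; indicator I2 active ✓
(E) mechanism M8 — does not account for flag F2 raised
Only (D) is consistent with every observation.

D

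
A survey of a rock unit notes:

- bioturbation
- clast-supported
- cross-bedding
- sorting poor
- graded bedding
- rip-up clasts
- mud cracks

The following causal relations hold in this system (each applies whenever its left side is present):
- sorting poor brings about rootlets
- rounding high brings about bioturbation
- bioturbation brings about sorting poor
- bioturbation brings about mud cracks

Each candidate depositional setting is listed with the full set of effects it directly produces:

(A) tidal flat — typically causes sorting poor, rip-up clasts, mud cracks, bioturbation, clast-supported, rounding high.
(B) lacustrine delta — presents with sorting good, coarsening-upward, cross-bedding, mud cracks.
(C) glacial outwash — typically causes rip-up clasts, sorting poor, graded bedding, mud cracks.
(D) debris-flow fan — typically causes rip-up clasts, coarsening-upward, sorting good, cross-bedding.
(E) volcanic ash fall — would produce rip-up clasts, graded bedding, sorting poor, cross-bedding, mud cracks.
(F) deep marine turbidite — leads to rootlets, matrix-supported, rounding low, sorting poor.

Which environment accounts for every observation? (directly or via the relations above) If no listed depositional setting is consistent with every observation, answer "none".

Per-candidate check:
(A) tidal flat — does not account for cross-bedding, graded bedding
(B) lacustrine delta — fails on bioturbation, clast-supported, sorting poor, graded bedding, rip-up clasts (predicts sorting good, not sorting poor)
(C) glacial outwash — bioturbation ✗; clast-supported ✗; cross-bedding ✗; sorting poor ✓; graded bedding ✓; rip-up clasts ✓; mud cracks ✓
(D) debris-flow fan — fails on bioturbation, clast-supported, sorting poor, graded bedding, mud cracks (predicts sorting good, not sorting poor)
(E) volcanic ash fall — does not account for bioturbation, clast-supported
(F) deep marine turbidite — bioturbation ✗; clast-supported ✗; cross-bedding ✗; sorting poor ✓; graded bedding ✗; rip-up clasts ✗; mud cracks ✗
No candidate is consistent with all observations.

none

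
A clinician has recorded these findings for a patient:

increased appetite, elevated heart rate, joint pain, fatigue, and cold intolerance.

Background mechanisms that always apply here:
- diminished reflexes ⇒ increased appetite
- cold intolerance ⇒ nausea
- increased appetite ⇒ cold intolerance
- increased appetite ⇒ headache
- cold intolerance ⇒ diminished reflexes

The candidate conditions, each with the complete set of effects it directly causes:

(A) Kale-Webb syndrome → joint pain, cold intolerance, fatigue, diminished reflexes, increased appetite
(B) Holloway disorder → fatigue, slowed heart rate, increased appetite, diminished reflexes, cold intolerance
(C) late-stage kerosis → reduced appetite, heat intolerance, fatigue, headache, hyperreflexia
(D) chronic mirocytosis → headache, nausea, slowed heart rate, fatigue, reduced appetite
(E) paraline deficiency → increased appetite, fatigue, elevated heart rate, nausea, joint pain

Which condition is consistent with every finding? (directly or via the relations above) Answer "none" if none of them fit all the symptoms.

E

Per-candidate check:
(A) Kale-Webb syndrome — does not account for elevated heart rate
(B) Holloway disorder — increased appetite ✓; elevated heart rate ✗; joint pain ✗; fatigue ✓; cold intolerance ✓
(C) late-stage kerosis — increased appetite ✗; elevated heart rate ✗; joint pain ✗; fatigue ✓; cold intolerance ✗
(D) chronic mirocytosis — fails on increased appetite, elevated heart rate, joint pain, cold intolerance (predicts reduced appetite, not increased appetite; predicts slowed heart rate, not elevated heart rate)
(E) paraline deficiency — increased appetite ✓; elevated heart rate ✓; joint pain ✓; fatigue ✓; cold intolerance ✓ (by increased appetite → cold intolerance)
Only (E) is consistent with every observation.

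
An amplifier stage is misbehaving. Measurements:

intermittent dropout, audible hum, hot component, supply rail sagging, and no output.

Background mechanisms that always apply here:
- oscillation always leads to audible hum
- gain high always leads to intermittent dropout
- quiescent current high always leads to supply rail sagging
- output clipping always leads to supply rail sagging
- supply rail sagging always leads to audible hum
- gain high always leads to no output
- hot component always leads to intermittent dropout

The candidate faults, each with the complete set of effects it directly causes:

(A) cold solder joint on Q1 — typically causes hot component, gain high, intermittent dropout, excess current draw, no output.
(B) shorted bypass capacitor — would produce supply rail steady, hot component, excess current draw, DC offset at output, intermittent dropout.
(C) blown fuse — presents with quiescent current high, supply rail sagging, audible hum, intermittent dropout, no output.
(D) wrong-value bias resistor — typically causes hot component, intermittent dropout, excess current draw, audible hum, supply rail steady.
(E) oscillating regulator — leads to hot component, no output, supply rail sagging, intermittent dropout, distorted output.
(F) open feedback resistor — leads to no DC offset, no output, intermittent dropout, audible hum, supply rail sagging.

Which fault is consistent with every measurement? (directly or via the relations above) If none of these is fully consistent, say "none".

E

For each candidate, compare predicted effects to what was observed:
(A) cold solder joint on Q1 — intermittent dropout yes; audible hum NO; hot component yes; supply rail sagging NO; no output yes
(B) shorted bypass capacitor — intermittent dropout yes; audible hum NO; hot component yes; supply rail sagging NO; no output NO
(C) blown fuse — does not account for hot component
(D) wrong-value bias resistor — intermittent dropout yes; audible hum yes; hot component yes; supply rail sagging NO; no output NO
(E) oscillating regulator — intermittent dropout yes; audible hum yes (by supply rail sagging → audible hum); hot component yes; supply rail sagging yes; no output yes
(F) open feedback resistor — does not account for hot component
(E) alone accounts for all the evidence.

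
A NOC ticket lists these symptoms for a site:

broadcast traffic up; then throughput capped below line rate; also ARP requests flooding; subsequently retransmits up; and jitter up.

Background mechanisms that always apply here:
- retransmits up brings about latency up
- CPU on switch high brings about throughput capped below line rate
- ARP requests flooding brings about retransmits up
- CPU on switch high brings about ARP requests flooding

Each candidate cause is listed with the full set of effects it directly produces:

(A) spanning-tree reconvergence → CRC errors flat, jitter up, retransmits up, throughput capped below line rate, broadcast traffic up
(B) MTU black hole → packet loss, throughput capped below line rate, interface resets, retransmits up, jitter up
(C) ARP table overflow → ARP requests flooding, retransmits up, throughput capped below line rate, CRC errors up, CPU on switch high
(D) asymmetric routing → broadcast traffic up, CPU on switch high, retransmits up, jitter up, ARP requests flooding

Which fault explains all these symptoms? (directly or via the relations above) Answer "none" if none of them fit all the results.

D

Checking each candidate against the observations:
(A) spanning-tree reconvergence — broadcast traffic up match; throughput capped below line rate match; ARP requests flooding miss; retransmits up match; jitter up match
(B) MTU black hole — does not account for broadcast traffic up, ARP requests flooding
(C) ARP table overflow — broadcast traffic up miss; throughput capped below line rate match; ARP requests flooding match; retransmits up match; jitter up miss
(D) asymmetric routing — broadcast traffic up match; throughput capped below line rate match (through CPU on switch high → throughput capped below line rate); ARP requests flooding match; retransmits up match; jitter up match
Only (D) is consistent with every observation.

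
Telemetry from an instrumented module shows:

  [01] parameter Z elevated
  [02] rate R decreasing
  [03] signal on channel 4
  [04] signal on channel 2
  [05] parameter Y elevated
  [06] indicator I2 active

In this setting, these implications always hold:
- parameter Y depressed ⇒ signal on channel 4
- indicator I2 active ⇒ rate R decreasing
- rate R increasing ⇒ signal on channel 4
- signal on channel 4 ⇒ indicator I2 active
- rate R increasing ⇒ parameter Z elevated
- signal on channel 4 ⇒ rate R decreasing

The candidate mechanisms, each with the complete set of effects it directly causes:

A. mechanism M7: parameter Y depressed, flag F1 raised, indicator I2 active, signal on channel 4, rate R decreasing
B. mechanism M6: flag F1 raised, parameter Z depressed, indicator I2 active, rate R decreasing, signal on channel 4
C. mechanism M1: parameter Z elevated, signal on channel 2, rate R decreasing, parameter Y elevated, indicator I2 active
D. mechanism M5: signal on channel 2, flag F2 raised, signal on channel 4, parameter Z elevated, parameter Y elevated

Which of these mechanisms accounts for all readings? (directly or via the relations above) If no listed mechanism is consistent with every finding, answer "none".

D

Checking each candidate against the observations:
(A) mechanism M7 — fails on parameter Z elevated, signal on channel 2, parameter Y elevated (predicts parameter Y depressed, not parameter Y elevated)
(B) mechanism M6 — parameter Z elevated ✗; rate R decreasing ✓; signal on channel 4 ✓; signal on channel 2 ✗; parameter Y elevated ✗; indicator I2 active ✓
(C) mechanism M1 — does not account for signal on channel 4
(D) mechanism M5 — parameter Z elevated ✓; rate R decreasing ✓ (by signal on channel 4 → rate R decreasing); signal on channel 4 ✓; signal on channel 2 ✓; parameter Y elevated ✓; indicator I2 active ✓ (by signal on channel 4 → indicator I2 active)
Only (D) is consistent with every observation.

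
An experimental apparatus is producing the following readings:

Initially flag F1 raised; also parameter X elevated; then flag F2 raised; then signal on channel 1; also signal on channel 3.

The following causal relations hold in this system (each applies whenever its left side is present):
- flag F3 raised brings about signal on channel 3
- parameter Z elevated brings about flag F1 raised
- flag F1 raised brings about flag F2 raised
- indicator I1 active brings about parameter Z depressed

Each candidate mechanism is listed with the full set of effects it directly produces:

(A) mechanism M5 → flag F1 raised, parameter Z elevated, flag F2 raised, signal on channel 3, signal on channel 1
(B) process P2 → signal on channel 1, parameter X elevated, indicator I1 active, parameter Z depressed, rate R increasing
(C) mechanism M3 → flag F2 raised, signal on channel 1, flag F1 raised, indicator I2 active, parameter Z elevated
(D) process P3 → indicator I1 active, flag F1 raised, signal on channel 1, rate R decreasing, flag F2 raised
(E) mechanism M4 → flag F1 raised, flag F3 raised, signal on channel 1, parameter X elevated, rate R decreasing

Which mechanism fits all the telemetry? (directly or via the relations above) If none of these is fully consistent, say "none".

E

For each candidate, compare predicted effects to what was observed:
(A) mechanism M5 — flag F1 raised ✓; parameter X elevated ✗; flag F2 raised ✓; signal on channel 1 ✓; signal on channel 3 ✓
(B) process P2 — does not account for flag F1 raised, flag F2 raised, signal on channel 3
(C) mechanism M3 — flag F1 raised ✓; parameter X elevated ✗; flag F2 raised ✓; signal on channel 1 ✓; signal on channel 3 ✗
(D) process P3 — flag F1 raised ✓; parameter X elevated ✗; flag F2 raised ✓; signal on channel 1 ✓; signal on channel 3 ✗
(E) mechanism M4 — flag F1 raised ✓; parameter X elevated ✓; flag F2 raised ✓ (via flag F1 raised → flag F2 raised); signal on channel 1 ✓; signal on channel 3 ✓ (via flag F3 raised → signal on channel 3)
Only (E) is consistent with every observation.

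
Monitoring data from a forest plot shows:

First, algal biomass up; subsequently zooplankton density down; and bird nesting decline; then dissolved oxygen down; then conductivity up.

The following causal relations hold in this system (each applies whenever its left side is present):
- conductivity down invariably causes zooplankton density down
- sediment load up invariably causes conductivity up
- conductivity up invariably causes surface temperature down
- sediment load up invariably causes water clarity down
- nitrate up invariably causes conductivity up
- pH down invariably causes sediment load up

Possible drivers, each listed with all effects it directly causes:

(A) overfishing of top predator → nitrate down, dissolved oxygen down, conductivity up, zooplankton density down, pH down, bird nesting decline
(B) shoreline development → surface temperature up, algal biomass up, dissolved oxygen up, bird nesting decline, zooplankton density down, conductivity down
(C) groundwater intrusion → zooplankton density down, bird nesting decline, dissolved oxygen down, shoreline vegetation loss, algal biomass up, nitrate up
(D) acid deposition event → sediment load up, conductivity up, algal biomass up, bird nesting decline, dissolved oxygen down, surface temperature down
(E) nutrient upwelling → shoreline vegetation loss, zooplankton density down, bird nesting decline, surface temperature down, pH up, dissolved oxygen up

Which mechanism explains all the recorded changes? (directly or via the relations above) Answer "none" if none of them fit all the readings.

Testing each hypothesis:
(A) overfishing of top predator — algal biomass up miss; zooplankton density down match; bird nesting decline match; dissolved oxygen down match; conductivity up match
(B) shoreline development — algal biomass up match; zooplankton density down match; bird nesting decline match; dissolved oxygen down miss; conductivity up miss
(C) groundwater intrusion — accounts for every observation (conductivity up by nitrate up → conductivity up)
(D) acid deposition event — algal biomass up match; zooplankton density down miss; bird nesting decline match; dissolved oxygen down match; conductivity up match
(E) nutrient upwelling — fails on algal biomass up, dissolved oxygen down, conductivity up (predicts dissolved oxygen up, not dissolved oxygen down)
Only (C) is consistent with every observation.

C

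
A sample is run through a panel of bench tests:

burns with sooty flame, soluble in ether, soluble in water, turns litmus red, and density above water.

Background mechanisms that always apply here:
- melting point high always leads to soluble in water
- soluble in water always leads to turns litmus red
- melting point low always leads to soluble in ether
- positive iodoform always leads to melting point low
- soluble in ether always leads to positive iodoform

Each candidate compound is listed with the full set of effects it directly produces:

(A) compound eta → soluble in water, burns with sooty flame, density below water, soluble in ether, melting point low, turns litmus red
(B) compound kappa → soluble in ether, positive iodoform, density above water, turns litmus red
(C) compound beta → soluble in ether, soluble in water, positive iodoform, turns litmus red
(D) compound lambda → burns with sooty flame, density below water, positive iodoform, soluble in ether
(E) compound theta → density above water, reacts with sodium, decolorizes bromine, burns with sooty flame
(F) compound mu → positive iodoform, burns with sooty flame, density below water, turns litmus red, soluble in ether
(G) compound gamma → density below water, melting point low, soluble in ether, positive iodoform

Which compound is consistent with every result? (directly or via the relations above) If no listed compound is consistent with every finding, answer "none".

none

Per-candidate check:
(A) compound eta — fails on density above water (predicts density below water, not density above water)
(B) compound kappa — burns with sooty flame ✗; soluble in ether ✓; soluble in water ✗; turns litmus red ✓; density above water ✓
(C) compound beta — does not account for burns with sooty flame, density above water
(D) compound lambda — fails on soluble in water, turns litmus red, density above water (predicts density below water, not density above water)
(E) compound theta — burns with sooty flame ✓; soluble in ether ✗; soluble in water ✗; turns litmus red ✗; density above water ✓
(F) compound mu — fails on soluble in water, density above water (predicts density below water, not density above water)
(G) compound gamma — burns with sooty flame ✗; soluble in ether ✓; soluble in water ✗; turns litmus red ✗; density above water ✗
None of the listed candidates fits everything.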